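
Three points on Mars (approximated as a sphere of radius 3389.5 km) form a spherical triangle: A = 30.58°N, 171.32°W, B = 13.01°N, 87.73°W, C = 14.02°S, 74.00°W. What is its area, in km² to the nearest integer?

Side lengths (central angles): a = 0.5281, b = 1.8025, c = 1.3611 rad; semiperimeter s = 1.8459.
By l'Huilier's theorem, tan(E/4) = √[tan(s/2) tan((s−a)/2) tan((s−b)/2) tan((s−c)/2)], giving spherical excess E = 0.2956 rad.
Area = E·R² = 0.2956 × (3389.5)² ≈ 3396278 km².

3396278 km²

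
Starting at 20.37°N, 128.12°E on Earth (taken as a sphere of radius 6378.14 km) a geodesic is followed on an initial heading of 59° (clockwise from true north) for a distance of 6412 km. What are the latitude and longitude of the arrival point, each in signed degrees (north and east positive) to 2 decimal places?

36.45°, -167.75°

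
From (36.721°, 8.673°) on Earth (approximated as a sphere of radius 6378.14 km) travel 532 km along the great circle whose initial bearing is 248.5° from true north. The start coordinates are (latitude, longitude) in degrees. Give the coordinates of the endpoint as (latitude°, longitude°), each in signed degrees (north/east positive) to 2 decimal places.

34.85°, 3.25°

Angular distance δ = d/R = 532/6378.14 = 0.08341 rad; initial bearing θ = 4.3371 rad.
sin φ₂ = sin φ₁ cos δ + cos φ₁ sin δ cos θ = (0.5979)(0.9965) + (0.8016)(0.0833)(-0.3665) = 0.5714, so φ₂ = 34.85°.
Δλ = atan2(sin θ sin δ cos φ₁, cos δ − sin φ₁ sin φ₂) = atan2(-0.0621, 0.6549) = -5.420°.
λ₂ = 8.673° − 5.420° = 3.25°.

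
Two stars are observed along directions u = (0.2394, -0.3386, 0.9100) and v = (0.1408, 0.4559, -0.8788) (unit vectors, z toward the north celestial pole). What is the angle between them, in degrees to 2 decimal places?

u·v = -0.9204; |u| = 1.0000, |v| = 1.0000.
cos θ = (u·v)/(|u||v|) = -0.9204, so θ = 156.98°.

156.98°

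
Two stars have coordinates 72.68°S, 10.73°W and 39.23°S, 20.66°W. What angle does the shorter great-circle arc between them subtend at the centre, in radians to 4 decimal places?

With latitudes φ₁ = -72.680°, φ₂ = -39.230° and longitude difference Δλ = -9.930°:
cos c = sin φ₁ sin φ₂ + cos φ₁ cos φ₂ cos Δλ = (-0.9547)(-0.6324) + (0.2977)(0.7746)(0.9850) = 0.83091,
so c = arccos(0.83091) = 0.59005 rad.
So the angular separation is 0.5901 rad.

0.5901 rad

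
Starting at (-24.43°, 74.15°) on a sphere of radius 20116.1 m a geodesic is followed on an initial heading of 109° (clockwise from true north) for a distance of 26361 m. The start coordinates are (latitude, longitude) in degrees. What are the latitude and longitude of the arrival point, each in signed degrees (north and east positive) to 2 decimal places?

Angular distance δ = d/R = 26361/20116.1 = 1.31044 rad; initial bearing θ = 1.9024 rad.
sin φ₂ = sin φ₁ cos δ + cos φ₁ sin δ cos θ = (-0.4136)(0.2574) + (0.9105)(0.9663)(-0.3256) = -0.3929, so φ₂ = -23.13°.
Δλ = atan2(sin θ sin δ cos φ₁, cos δ − sin φ₁ sin φ₂) = atan2(0.8319, 0.0949) = 83.490°.
λ₂ = 74.150° + 83.490° = 157.64°.

-23.13°, 157.64°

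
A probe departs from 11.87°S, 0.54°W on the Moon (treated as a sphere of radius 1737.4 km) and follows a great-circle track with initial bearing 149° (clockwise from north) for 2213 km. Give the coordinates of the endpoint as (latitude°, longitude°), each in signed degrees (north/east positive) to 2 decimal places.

-59.58°, 76.00°

Angular distance δ = d/R = 2213/1737.4 = 1.27374 rad; initial bearing θ = 2.6005 rad.
sin φ₂ = sin φ₁ cos δ + cos φ₁ sin δ cos θ = (-0.2057)(0.2927) + (0.9786)(0.9562)(-0.8572) = -0.8623, so φ₂ = -59.58°.
Δλ = atan2(sin θ sin δ cos φ₁, cos δ − sin φ₁ sin φ₂) = atan2(0.4820, 0.1153) = 76.542°.
λ₂ = -0.540° + 76.542° = 76.00°.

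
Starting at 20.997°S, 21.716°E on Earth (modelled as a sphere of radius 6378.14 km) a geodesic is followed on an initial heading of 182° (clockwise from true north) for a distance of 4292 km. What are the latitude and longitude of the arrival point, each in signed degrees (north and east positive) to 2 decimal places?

-59.51°, 19.26°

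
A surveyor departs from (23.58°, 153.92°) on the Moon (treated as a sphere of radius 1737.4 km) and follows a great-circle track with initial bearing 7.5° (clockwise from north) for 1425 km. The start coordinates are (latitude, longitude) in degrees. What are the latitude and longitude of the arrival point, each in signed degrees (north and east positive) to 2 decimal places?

Angular distance δ = d/R = 1425/1737.4 = 0.82019 rad; initial bearing θ = 0.1309 rad.
sin φ₂ = sin φ₁ cos δ + cos φ₁ sin δ cos θ = (0.4000)(0.6821) + (0.9165)(0.7313)(0.9914) = 0.9373, so φ₂ = 69.61°.
Δλ = atan2(sin θ sin δ cos φ₁, cos δ − sin φ₁ sin φ₂) = atan2(0.0875, 0.3071) = 15.899°.
λ₂ = 153.920° + 15.899° = 169.82°.

69.61°, 169.82°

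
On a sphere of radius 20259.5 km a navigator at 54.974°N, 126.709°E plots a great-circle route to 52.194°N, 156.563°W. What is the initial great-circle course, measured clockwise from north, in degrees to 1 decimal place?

60.5°

Δλ = 76.728° = 1.3392 rad.
y = sin Δλ · cos φ₂ = (0.9733)(0.6130) = 0.5966
x = cos φ₁ sin φ₂ − sin φ₁ cos φ₂ cos Δλ = (0.5739)(0.7901) − (0.8189)(0.6130)(0.2296) = 0.3382
θ = atan2(y, x) = 60.45°, so the bearing is 60.5°.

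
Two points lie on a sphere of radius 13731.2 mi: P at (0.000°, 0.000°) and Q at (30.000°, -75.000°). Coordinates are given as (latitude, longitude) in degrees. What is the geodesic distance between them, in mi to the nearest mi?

With latitudes φ₁ = 0.000°, φ₂ = 30.000° and longitude difference Δλ = -75.000°:
cos c = sin φ₁ sin φ₂ + cos φ₁ cos φ₂ cos Δλ = (0.0000)(0.5000) + (1.0000)(0.8660)(0.2588) = 0.22414,
so c = arccos(0.22414) = 1.34473 rad.
Distance = R·c = 13731.2 × 1.3447 ≈ 18465 mi.

18465 mi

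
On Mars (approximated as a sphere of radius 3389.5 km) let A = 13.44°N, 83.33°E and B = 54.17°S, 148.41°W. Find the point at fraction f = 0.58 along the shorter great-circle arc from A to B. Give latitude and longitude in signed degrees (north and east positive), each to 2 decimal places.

-44.12°, 129.44°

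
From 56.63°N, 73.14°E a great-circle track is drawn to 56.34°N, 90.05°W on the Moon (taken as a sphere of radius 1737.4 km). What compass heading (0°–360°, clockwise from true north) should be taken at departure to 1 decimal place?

349.9°

With φ₁ = 0.9884, φ₂ = 0.9833, Δλ = -2.8482 rad, the forward-azimuth formula gives
θ = atan2( sin Δλ cos φ₂ , cos φ₁ sin φ₂ − sin φ₁ cos φ₂ cos Δλ ) = atan2(-0.1603, 0.9009) = -10.09°.
Adding 360° brings this into [0°, 360°): 349.9°.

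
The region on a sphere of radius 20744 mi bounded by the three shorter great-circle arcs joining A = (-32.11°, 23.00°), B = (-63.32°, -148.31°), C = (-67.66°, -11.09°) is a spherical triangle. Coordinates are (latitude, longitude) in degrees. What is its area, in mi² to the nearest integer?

Side lengths (central angles): a = 0.7937, b = 0.7101, c = 1.4716 rad; semiperimeter s = 1.4877.
By l'Huilier's theorem, tan(E/4) = √[tan(s/2) tan((s−a)/2) tan((s−b)/2) tan((s−c)/2)], giving spherical excess E = 0.1325 rad.
Area = E·R² = 0.1325 × (20744)² ≈ 57002990 mi².

57002990 mi²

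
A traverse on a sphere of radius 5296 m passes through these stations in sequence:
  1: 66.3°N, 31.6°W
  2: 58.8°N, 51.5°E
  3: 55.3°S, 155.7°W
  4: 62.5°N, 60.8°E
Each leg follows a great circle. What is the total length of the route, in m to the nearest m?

33380 m

Leg 1→2: central angle 0.6296 rad, distance 3334.6 m.
Leg 2→3: central angle 2.8782 rad, distance 15243.2 m.
Leg 3→4: central angle 2.7951 rad, distance 14802.6 m.
Total: 3334.6 + 15243.2 + 14802.6 ≈ 33380 m.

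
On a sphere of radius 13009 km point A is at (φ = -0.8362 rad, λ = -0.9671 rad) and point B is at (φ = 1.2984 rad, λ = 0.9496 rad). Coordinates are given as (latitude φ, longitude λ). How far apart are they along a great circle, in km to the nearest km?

Let φ₁ = -0.8362 rad, φ₂ = 1.2984 rad, and Δλ = 1.9167 rad.
Haversine: a = sin²(Δφ/2) + cos φ₁ cos φ₂ sin²(Δλ/2) = 0.7672 + (0.6703)(0.2690)(0.6695) = 0.88794.
Central angle c = 2·arcsin(√a) = 2.45891 rad.
Distance = R·c = 13009 × 2.4589 ≈ 31988 km.

31988 km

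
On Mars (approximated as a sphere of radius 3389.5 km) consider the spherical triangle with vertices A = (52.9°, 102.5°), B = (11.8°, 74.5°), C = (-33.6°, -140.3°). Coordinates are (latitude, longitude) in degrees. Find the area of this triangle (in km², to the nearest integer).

Side lengths (central angles): a = 2.4697, b = 2.3064, c = 0.8169 rad; semiperimeter s = 2.7965.
By l'Huilier's theorem, tan(E/4) = √[tan(s/2) tan((s−a)/2) tan((s−b)/2) tan((s−c)/2)], giving spherical excess E = 2.1626 rad.
Area = E·R² = 2.1626 × (3389.5)² ≈ 24845724 km².

24845724 km²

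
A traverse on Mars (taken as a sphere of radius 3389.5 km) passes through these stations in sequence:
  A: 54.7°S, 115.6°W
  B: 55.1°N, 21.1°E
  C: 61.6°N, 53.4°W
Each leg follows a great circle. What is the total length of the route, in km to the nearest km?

11413 km

Leg A→B: central angle 2.7140 rad, distance 9199.1 km.
Leg B→C: central angle 0.6532 rad, distance 2213.9 km.
Total: 9199.1 + 2213.9 ≈ 11413 km.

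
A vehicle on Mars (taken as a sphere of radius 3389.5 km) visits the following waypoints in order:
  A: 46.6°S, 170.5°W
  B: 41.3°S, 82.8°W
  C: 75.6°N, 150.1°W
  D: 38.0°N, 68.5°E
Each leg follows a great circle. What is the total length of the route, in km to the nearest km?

14685 km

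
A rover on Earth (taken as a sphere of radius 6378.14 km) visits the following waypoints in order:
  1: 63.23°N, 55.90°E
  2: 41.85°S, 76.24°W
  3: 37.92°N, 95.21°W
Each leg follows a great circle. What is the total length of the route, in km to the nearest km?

25246 km

Leg 1→2: central angle 2.5336 rad, distance 16159.5 km.
Leg 2→3: central angle 1.4246 rad, distance 9086.2 km.
Total: 16159.5 + 9086.2 ≈ 25246 km.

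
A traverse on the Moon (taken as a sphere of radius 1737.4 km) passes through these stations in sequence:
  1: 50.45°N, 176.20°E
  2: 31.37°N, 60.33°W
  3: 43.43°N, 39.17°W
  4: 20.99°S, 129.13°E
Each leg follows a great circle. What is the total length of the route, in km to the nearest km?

7893 km

Leg 1→2: central angle 1.4691 rad, distance 2552.4 km.
Leg 2→3: central angle 0.3594 rad, distance 624.4 km.
Leg 3→4: central angle 2.7145 rad, distance 4716.2 km.
Total: 2552.4 + 624.4 + 4716.2 ≈ 7893 km.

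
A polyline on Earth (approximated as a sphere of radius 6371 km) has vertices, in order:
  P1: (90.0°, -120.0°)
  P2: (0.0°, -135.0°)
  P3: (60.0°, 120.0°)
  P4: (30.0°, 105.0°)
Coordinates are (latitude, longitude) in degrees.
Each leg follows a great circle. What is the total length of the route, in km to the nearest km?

24361 km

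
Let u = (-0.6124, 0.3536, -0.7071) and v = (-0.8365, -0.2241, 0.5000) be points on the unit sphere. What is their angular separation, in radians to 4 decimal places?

u·v = 0.0795; |u| = 1.0000, |v| = 1.0000.
cos θ = (u·v)/(|u||v|) = 0.0795, so θ = 1.4912 rad.

1.4912 rad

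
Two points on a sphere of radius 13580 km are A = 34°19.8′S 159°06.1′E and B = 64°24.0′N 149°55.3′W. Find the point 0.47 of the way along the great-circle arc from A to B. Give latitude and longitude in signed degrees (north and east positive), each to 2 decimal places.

13.35°, 175.11°

Central angle δ = 1.8587 rad. Interpolating on the sphere with fraction f = 0.47:
P = [sin((1−f)δ)·A + sin(fδ)·B] / sin δ = 0.8691·A + 0.7995·B in Cartesian coordinates,
giving P = (-0.9694, 0.0829, 0.2309), i.e. latitude 13.35°, longitude 175.11°.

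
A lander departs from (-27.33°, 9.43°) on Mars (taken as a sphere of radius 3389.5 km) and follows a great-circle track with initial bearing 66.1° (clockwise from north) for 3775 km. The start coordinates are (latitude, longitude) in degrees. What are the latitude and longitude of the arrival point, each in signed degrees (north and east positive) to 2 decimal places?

Angular distance δ = d/R = 3775/3389.5 = 1.11373 rad; initial bearing θ = 1.1537 rad.
sin φ₂ = sin φ₁ cos δ + cos φ₁ sin δ cos θ = (-0.4591)(0.4413) + (0.8884)(0.8974)(0.4051) = 0.1204, so φ₂ = 6.91°.
Δλ = atan2(sin θ sin δ cos φ₁, cos δ − sin φ₁ sin φ₂) = atan2(0.7288, 0.4966) = 55.732°.
λ₂ = 9.430° + 55.732° = 65.16°.

6.91°, 65.16°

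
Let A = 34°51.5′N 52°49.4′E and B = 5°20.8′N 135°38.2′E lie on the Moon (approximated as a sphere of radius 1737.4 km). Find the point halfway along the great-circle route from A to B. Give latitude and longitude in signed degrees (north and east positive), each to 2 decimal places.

25.93°, 99.09°

The central angle between A and B is δ = 1.4147 rad.
With f = 0.5, the slerp weights are sin((1−f)δ)/sin δ = 0.6578 and sin(fδ)/sin δ = 0.6578.
Weighted sum of the unit vectors: (0.6578)·(0.4958,0.6538,0.5715) + (0.6578)·(-0.7118,0.6962,0.0932) = (-0.1421, 0.8880, 0.4373).
Converting back: φ = atan2(z, √(x²+y²)) = 25.93°, λ = atan2(y, x) = 99.09°.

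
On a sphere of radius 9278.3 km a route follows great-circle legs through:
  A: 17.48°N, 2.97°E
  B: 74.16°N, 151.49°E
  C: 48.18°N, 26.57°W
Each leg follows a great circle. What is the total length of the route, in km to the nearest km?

Leg A→B: central angle 1.5038 rad, distance 13952.8 km.
Leg B→C: central angle 1.0062 rad, distance 9336.1 km.
Total: 13952.8 + 9336.1 ≈ 23289 km.

23289 km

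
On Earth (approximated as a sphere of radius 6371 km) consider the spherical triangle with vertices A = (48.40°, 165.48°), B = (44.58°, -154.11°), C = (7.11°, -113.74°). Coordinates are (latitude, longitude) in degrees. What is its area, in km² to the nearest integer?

2282269 km²

Side lengths (central angles): a = 0.8952, b = 1.3714, c = 0.4844 rad; semiperimeter s = 1.3755.
By l'Huilier's theorem, tan(E/4) = √[tan(s/2) tan((s−a)/2) tan((s−b)/2) tan((s−c)/2)], giving spherical excess E = 0.0562 rad.
Area = E·R² = 0.0562 × (6371)² ≈ 2282269 km².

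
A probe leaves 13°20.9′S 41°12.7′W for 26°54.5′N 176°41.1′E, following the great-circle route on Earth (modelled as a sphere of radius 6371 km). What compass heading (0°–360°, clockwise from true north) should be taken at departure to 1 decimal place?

Δλ = -142.103° = -2.4802 rad.
y = sin Δλ · cos φ₂ = (-0.6142)(0.8917) = -0.5477
x = cos φ₁ sin φ₂ − sin φ₁ cos φ₂ cos Δλ = (0.9730)(0.4526) − (-0.2309)(0.8917)(-0.7891) = 0.2779
θ = atan2(y, x) = -63.10°; adding 360° gives 296.9°.

296.9°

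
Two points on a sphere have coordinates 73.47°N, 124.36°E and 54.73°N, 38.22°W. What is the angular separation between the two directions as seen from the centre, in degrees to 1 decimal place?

Let φ₁ = 1.2823 rad, φ₂ = 0.9552 rad, and Δλ = -2.8376 rad.
cos c = sin φ₁ sin φ₂ + cos φ₁ cos φ₂ cos Δλ = (0.9587)(0.8164) + (0.2845)(0.5774)(-0.9541) = 0.62594,
so c = arccos(0.62594) = 0.89446 rad.
So the angular separation is 51.2°.

51.2°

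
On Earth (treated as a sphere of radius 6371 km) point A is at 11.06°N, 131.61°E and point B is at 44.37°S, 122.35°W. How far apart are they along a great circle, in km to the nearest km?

In radians: φ₁ = 0.1930, φ₂ = -0.7744, Δλ = 106.040° = 1.8507 rad.
cos c = sin φ₁ sin φ₂ + cos φ₁ cos φ₂ cos Δλ = (0.1918)(-0.6993) + (0.9814)(0.7148)(-0.2763) = -0.32800,
so c = arccos(-0.32800) = 1.90498 rad.
Distance = R·c = 6371 × 1.9050 ≈ 12137 km.

12137 km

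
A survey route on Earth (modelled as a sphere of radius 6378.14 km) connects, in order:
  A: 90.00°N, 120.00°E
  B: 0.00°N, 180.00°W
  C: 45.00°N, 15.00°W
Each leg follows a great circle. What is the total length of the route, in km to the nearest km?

24833 km

Leg A→B: central angle 1.5708 rad, distance 10018.8 km.
Leg B→C: central angle 2.3227 rad, distance 14814.4 km.
Total: 10018.8 + 14814.4 ≈ 24833 km.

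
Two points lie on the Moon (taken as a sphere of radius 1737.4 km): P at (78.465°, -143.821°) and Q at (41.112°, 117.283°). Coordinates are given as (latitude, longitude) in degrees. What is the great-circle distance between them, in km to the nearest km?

With latitudes φ₁ = 78.465°, φ₂ = 41.112° and longitude difference Δλ = -98.896°:
cos c = sin φ₁ sin φ₂ + cos φ₁ cos φ₂ cos Δλ = (0.9798)(0.6575) + (0.2000)(0.7534)(-0.1546) = 0.62095,
so c = arccos(0.62095) = 0.90084 rad.
Distance = R·c = 1737.4 × 0.9008 ≈ 1565 km.

1565 km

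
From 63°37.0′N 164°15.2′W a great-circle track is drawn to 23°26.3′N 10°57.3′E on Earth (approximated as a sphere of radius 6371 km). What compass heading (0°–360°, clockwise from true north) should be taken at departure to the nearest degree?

4°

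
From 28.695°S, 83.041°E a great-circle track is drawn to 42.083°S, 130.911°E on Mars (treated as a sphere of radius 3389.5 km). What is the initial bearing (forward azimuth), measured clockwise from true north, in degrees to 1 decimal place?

Δλ = 47.870° = 0.8355 rad.
y = sin Δλ · cos φ₂ = (0.7416)(0.7422) = 0.5504
x = cos φ₁ sin φ₂ − sin φ₁ cos φ₂ cos Δλ = (0.8772)(-0.6702) − (-0.4801)(0.7422)(0.6708) = -0.3489
θ = atan2(y, x) = 122.37°, so the bearing is 122.4°.

122.4°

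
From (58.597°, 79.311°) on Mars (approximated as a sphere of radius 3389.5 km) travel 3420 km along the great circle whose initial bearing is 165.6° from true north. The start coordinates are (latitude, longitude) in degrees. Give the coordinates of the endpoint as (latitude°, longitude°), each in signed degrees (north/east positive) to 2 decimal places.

Angular distance δ = d/R = 3420/3389.5 = 1.00900 rad; initial bearing θ = 2.8903 rad.
sin φ₂ = sin φ₁ cos δ + cos φ₁ sin δ cos θ = (0.8535)(0.5327) + (0.5211)(0.8463)(-0.9686) = 0.0276, so φ₂ = 1.58°.
Δλ = atan2(sin θ sin δ cos φ₁, cos δ − sin φ₁ sin φ₂) = atan2(0.1097, 0.5092) = 12.154°.
λ₂ = 79.311° + 12.154° = 91.47°.

1.58°, 91.47°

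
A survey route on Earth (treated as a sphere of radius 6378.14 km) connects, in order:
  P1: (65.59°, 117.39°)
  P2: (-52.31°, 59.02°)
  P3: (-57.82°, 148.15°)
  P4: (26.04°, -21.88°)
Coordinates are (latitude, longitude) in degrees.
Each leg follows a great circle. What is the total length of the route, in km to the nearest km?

Leg P1→P2: central angle 2.1995 rad, distance 14028.7 km.
Leg P2→P3: central angle 0.8302 rad, distance 5295.3 km.
Leg P3→P4: central angle 2.5734 rad, distance 16413.2 km.
Total: 14028.7 + 5295.3 + 16413.2 ≈ 35737 km.

35737 km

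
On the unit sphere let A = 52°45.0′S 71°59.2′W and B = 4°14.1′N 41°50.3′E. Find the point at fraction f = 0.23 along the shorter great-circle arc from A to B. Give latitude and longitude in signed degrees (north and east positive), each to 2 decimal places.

The central angle between A and B is δ = 1.8782 rad.
With f = 0.23, the slerp weights are sin((1−f)δ)/sin δ = 1.0411 and sin(fδ)/sin δ = 0.4393.
Weighted sum of the unit vectors: (1.0411)·(0.1872,-0.5756,-0.7960) + (0.4393)·(0.7430,0.6652,0.0738) = (0.5213, -0.3071, -0.7963).
Converting back: φ = atan2(z, √(x²+y²)) = -52.77°, λ = atan2(y, x) = -30.50°.

-52.77°, -30.50°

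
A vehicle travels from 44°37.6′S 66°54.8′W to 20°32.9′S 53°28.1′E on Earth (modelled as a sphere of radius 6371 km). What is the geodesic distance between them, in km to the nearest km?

10585 km

With latitudes φ₁ = -44.627°, φ₂ = -20.548° and longitude difference Δλ = 120.382°:
Haversine: a = sin²(Δφ/2) + cos φ₁ cos φ₂ sin²(Δλ/2) = 0.0435 + (0.7117)(0.9364)(0.7529) = 0.54524.
Central angle c = 2·arcsin(√a) = 1.66140 rad.
Distance = R·c = 6371 × 1.6614 ≈ 10585 km.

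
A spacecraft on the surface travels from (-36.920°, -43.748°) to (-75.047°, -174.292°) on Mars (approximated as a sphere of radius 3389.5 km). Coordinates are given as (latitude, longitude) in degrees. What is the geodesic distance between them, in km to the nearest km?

In radians: φ₁ = -0.6444, φ₂ = -1.3098, Δλ = -130.544° = -2.2784 rad.
cos c = sin φ₁ sin φ₂ + cos φ₁ cos φ₂ cos Δλ = (-0.6007)(-0.9661) + (0.7995)(0.2580)(-0.6500) = 0.44627,
so c = arccos(0.44627) = 1.10821 rad.
Distance = R·c = 3389.5 × 1.1082 ≈ 3756 km.

3756 km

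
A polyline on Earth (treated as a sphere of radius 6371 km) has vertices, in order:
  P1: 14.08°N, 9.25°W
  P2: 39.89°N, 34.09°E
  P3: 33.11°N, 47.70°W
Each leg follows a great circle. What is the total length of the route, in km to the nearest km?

Leg P1→P2: central angle 0.7992 rad, distance 5091.6 km.
Leg P2→P3: central angle 1.1129 rad, distance 7090.1 km.
Total: 5091.6 + 7090.1 ≈ 12182 km.

12182 km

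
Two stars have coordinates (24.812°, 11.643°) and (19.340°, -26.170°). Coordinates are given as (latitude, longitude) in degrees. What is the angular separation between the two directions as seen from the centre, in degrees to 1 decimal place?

35.4°

With latitudes φ₁ = 24.812°, φ₂ = 19.340° and longitude difference Δλ = -37.813°:
Haversine: a = sin²(Δφ/2) + cos φ₁ cos φ₂ sin²(Δλ/2) = 0.0023 + (0.9077)(0.9436)(0.1050) = 0.09220.
Central angle c = 2·arcsin(√a) = 0.61703 rad.
So the angular separation is 35.4°.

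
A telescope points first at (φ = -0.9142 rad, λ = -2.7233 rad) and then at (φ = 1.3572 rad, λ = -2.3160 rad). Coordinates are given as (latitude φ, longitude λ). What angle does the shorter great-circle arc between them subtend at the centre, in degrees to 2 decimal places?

130.94°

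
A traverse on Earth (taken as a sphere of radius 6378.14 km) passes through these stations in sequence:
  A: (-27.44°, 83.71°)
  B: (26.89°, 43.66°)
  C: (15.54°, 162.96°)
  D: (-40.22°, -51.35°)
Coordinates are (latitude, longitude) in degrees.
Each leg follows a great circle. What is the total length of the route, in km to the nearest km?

Leg A→B: central angle 1.1620 rad, distance 7411.5 km.
Leg B→C: central angle 1.8748 rad, distance 11957.7 km.
Leg C→D: central angle 2.4665 rad, distance 15731.7 km.
Total: 7411.5 + 11957.7 + 15731.7 ≈ 35101 km.

35101 km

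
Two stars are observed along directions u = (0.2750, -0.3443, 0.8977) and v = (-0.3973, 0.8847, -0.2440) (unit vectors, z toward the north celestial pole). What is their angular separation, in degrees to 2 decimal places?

u·v = -0.6329; |u| = 1.0000, |v| = 1.0000.
cos θ = (u·v)/(|u||v|) = -0.6329, so θ = 129.26°.

129.26°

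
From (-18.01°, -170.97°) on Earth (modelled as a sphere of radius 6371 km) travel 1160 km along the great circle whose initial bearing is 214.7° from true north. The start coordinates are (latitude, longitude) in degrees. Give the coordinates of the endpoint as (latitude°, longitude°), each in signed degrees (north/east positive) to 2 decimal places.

-26.46°, -177.58°

Angular distance δ = d/R = 1160/6371 = 0.18208 rad; initial bearing θ = 3.7472 rad.
sin φ₂ = sin φ₁ cos δ + cos φ₁ sin δ cos θ = (-0.3092)(0.9835) + (0.9510)(0.1811)(-0.8221) = -0.4456, so φ₂ = -26.46°.
Δλ = atan2(sin θ sin δ cos φ₁, cos δ − sin φ₁ sin φ₂) = atan2(-0.0980, 0.8457) = -6.612°.
λ₂ = -170.970° − 6.612° = -177.58°.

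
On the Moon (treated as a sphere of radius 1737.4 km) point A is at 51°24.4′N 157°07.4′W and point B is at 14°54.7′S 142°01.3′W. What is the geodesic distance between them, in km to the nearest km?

In radians: φ₁ = 0.8972, φ₂ = -0.2603, Δλ = 15.102° = 0.2636 rad.
cos c = sin φ₁ sin φ₂ + cos φ₁ cos φ₂ cos Δλ = (0.7816)(-0.2573) + (0.6238)(0.9663)(0.9655) = 0.38084,
so c = arccos(0.38084) = 1.18009 rad.
Distance = R·c = 1737.4 × 1.1801 ≈ 2050 km.

2050 km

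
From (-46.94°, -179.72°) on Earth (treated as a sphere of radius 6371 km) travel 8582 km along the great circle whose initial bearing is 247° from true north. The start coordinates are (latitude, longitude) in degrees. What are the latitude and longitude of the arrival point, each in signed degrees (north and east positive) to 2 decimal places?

Angular distance δ = d/R = 8582/6371 = 1.34704 rad; initial bearing θ = 4.3110 rad.
sin φ₂ = sin φ₁ cos δ + cos φ₁ sin δ cos θ = (-0.7306)(0.2219) + (0.6828)(0.9751)(-0.3907) = -0.4223, so φ₂ = -24.98°.
Δλ = atan2(sin θ sin δ cos φ₁, cos δ − sin φ₁ sin φ₂) = atan2(-0.6128, -0.0866) = -98.045°.
λ₂ = -179.720° − 98.045° = -277.77° → 82.23° after wrapping to (−180°, 180°].

-24.98°, 82.23°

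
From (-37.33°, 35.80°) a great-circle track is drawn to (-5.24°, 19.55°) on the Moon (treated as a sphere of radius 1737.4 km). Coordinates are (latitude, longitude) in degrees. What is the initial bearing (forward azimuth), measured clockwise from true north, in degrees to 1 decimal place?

331.2°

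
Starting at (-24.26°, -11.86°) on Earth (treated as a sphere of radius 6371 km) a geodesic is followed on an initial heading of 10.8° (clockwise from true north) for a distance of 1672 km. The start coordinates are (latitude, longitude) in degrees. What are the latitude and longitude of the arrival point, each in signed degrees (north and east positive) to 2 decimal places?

Angular distance δ = d/R = 1672/6371 = 0.26244 rad; initial bearing θ = 0.1885 rad.
sin φ₂ = sin φ₁ cos δ + cos φ₁ sin δ cos θ = (-0.4109)(0.9658) + (0.9117)(0.2594)(0.9823) = -0.1645, so φ₂ = -9.47°.
Δλ = atan2(sin θ sin δ cos φ₁, cos δ − sin φ₁ sin φ₂) = atan2(0.0443, 0.8982) = 2.825°.
λ₂ = -11.860° + 2.825° = -9.04°.

-9.47°, -9.04°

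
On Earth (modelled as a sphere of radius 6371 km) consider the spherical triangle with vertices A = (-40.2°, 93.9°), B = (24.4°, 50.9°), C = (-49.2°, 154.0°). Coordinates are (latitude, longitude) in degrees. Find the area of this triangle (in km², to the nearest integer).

Side lengths (central angles): a = 2.0349, b = 0.7416, c = 1.3263 rad; semiperimeter s = 2.0514.
By l'Huilier's theorem, tan(E/4) = √[tan(s/2) tan((s−a)/2) tan((s−b)/2) tan((s−c)/2)], giving spherical excess E = 0.2516 rad.
Area = E·R² = 0.2516 × (6371)² ≈ 10211433 km².

10211433 km²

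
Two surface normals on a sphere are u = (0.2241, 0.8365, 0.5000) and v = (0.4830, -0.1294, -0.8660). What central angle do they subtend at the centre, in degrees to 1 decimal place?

u·v = -0.4330; |u| = 1.0000, |v| = 1.0000.
cos θ = (u·v)/(|u||v|) = -0.4330, so θ = 115.7°.

115.7°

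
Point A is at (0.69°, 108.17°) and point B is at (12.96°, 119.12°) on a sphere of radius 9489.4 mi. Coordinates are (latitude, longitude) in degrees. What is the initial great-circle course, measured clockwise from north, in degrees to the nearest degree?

41°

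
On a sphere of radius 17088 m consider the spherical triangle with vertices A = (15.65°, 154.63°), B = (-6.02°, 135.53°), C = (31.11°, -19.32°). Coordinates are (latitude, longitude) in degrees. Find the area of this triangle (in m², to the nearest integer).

365827063 m²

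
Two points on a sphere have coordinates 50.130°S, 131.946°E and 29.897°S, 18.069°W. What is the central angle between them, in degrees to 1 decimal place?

With latitudes φ₁ = -50.130°, φ₂ = -29.897° and longitude difference Δλ = -150.015°:
Haversine: a = sin²(Δφ/2) + cos φ₁ cos φ₂ sin²(Δλ/2) = 0.0309 + (0.6410)(0.8669)(0.9331) = 0.54940.
Central angle c = 2·arcsin(√a) = 1.66976 rad.
So the angular separation is 95.7°.

95.7°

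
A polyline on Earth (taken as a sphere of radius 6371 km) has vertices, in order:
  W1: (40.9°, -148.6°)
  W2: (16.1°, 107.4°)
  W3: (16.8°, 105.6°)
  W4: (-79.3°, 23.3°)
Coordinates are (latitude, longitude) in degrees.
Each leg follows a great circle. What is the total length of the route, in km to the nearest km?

21862 km

Leg W1→W2: central angle 1.5649 rad, distance 9970.1 km.
Leg W2→W3: central angle 0.0325 rad, distance 207.1 km.
Leg W3→W4: central angle 1.8340 rad, distance 11684.5 km.
Total: 9970.1 + 207.1 + 11684.5 ≈ 21862 km.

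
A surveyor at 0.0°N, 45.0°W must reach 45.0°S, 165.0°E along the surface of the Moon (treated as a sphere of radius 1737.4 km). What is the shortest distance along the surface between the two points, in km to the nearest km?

3874 km

Let φ₁ = 0.0000 rad, φ₂ = -0.7854 rad, and Δλ = -2.6180 rad.
cos c = sin φ₁ sin φ₂ + cos φ₁ cos φ₂ cos Δλ = (0.0000)(-0.7071) + (1.0000)(0.7071)(-0.8660) = -0.61237,
so c = arccos(-0.61237) = 2.22985 rad.
Distance = R·c = 1737.4 × 2.2299 ≈ 3874 km.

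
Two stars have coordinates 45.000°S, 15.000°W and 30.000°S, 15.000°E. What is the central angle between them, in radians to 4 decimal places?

0.4867 rad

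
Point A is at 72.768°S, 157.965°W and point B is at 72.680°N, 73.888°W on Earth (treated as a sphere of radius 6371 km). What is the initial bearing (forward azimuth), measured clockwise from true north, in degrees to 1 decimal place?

Δλ = 84.077° = 1.4674 rad.
y = sin Δλ · cos φ₂ = (0.9947)(0.2977) = 0.2961
x = cos φ₁ sin φ₂ − sin φ₁ cos φ₂ cos Δλ = (0.2962)(0.9547) − (-0.9551)(0.2977)(0.1032) = 0.3122
θ = atan2(y, x) = 43.49°, so the bearing is 43.5°.

43.5°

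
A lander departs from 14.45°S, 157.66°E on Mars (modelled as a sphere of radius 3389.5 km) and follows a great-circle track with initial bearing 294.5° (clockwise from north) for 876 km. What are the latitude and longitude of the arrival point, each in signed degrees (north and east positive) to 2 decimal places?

-7.97°, 144.08°

Angular distance δ = d/R = 876/3389.5 = 0.25845 rad; initial bearing θ = 5.1400 rad.
sin φ₂ = sin φ₁ cos δ + cos φ₁ sin δ cos θ = (-0.2495)(0.9668) + (0.9684)(0.2556)(0.4147) = -0.1386, so φ₂ = -7.97°.
Δλ = atan2(sin θ sin δ cos φ₁, cos δ − sin φ₁ sin φ₂) = atan2(-0.2252, 0.9322) = -13.582°.
λ₂ = 157.660° − 13.582° = 144.08°.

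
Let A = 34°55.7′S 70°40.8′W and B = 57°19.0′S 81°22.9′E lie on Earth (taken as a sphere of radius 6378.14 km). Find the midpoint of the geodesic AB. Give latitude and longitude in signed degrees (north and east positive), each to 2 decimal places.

Central angle δ = 1.4799 rad. Interpolating on the sphere with fraction f = 0.5:
P = [sin((1−f)δ)·A + sin(fδ)·B] / sin δ = 0.6770·A + 0.6770·B in Cartesian coordinates,
giving P = (0.2384, -0.1624, -0.9575), i.e. latitude -73.23°, longitude -34.25°.

-73.23°, -34.25°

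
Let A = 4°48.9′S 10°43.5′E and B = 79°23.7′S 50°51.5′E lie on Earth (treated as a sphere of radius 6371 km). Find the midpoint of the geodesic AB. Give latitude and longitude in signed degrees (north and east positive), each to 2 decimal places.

-43.02°, 16.68°

Central angle δ = 1.3462 rad. Interpolating on the sphere with fraction f = 0.5:
P = [sin((1−f)δ)·A + sin(fδ)·B] / sin δ = 0.6395·A + 0.6395·B in Cartesian coordinates,
giving P = (0.7004, 0.2099, -0.6822), i.e. latitude -43.02°, longitude 16.68°.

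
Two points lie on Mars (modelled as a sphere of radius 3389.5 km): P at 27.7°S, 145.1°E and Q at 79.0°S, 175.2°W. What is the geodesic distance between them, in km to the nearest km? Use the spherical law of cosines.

In radians: φ₁ = -0.4835, φ₂ = -1.3788, Δλ = 39.700° = 0.6929 rad.
cos c = sin φ₁ sin φ₂ + cos φ₁ cos φ₂ cos Δλ = (-0.4648)(-0.9816) + (0.8854)(0.1908)(0.7694) = 0.58628,
so c = arccos(0.58628) = 0.94433 rad.
Distance = R·c = 3389.5 × 0.9443 ≈ 3201 km.

3201 km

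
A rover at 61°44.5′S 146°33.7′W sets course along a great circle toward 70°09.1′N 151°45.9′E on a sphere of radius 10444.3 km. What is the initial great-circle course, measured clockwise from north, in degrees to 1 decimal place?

333.0°

With φ₁ = -1.0776, φ₂ = 1.2244, Δλ = -1.0764 rad, the forward-azimuth formula gives
θ = atan2( sin Δλ cos φ₂ , cos φ₁ sin φ₂ − sin φ₁ cos φ₂ cos Δλ ) = atan2(-0.2989, 0.5872) = -26.97°.
Adding 360° brings this into [0°, 360°): 333.0°.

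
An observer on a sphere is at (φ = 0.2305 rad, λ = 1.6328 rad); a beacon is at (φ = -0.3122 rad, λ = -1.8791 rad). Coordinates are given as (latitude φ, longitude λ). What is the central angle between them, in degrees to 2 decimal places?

159.05°

Let φ₁ = 0.2305 rad, φ₂ = -0.3122 rad, and Δλ = 2.7713 rad.
Haversine: a = sin²(Δφ/2) + cos φ₁ cos φ₂ sin²(Δλ/2) = 0.0718 + (0.9736)(0.9517)(0.9661) = 0.96693.
Central angle c = 2·arcsin(√a) = 2.77586 rad.
So the angular separation is 159.05°.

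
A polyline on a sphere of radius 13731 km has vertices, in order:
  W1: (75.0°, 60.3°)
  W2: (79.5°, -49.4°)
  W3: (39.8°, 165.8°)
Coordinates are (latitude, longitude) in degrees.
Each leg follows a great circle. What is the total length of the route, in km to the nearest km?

19163 km

Leg W1→W2: central angle 0.3658 rad, distance 5022.3 km.
Leg W2→W3: central angle 1.0298 rad, distance 14140.3 km.
Total: 5022.3 + 14140.3 ≈ 19163 km.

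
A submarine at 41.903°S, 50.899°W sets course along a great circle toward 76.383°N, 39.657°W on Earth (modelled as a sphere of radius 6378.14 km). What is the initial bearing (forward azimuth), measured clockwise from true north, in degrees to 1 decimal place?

With φ₁ = -0.7313, φ₂ = 1.3331, Δλ = 0.1962 rad, the forward-azimuth formula gives
θ = atan2( sin Δλ cos φ₂ , cos φ₁ sin φ₂ − sin φ₁ cos φ₂ cos Δλ ) = atan2(0.0459, 0.8776) = 2.99°.
So the initial bearing is 3.0°.

3.0°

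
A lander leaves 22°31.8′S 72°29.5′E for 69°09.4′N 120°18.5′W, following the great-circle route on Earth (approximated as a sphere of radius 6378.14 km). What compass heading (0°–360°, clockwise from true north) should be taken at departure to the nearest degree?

6°

With φ₁ = -0.3932, φ₂ = 1.2070, Δλ = 2.9182 rad, the forward-azimuth formula gives
θ = atan2( sin Δλ cos φ₂ , cos φ₁ sin φ₂ − sin φ₁ cos φ₂ cos Δλ ) = atan2(0.0788, 0.7303) = 6.16°.
So the initial bearing is 6°.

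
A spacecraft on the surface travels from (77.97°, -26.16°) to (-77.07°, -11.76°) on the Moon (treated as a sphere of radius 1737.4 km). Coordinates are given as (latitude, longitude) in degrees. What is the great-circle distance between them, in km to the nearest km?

In radians: φ₁ = 1.3608, φ₂ = -1.3451, Δλ = 14.400° = 0.2513 rad.
Haversine: a = sin²(Δφ/2) + cos φ₁ cos φ₂ sin²(Δλ/2) = 0.9533 + (0.2084)(0.2238)(0.0157) = 0.95403.
Central angle c = 2·arcsin(√a) = 2.70944 rad.
Distance = R·c = 1737.4 × 2.7094 ≈ 4707 km.

4707 km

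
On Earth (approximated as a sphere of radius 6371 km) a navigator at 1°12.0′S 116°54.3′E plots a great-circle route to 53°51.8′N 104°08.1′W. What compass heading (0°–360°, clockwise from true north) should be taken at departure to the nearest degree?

26°

With φ₁ = -0.0209, φ₂ = 0.9401, Δλ = 2.4253 rad, the forward-azimuth formula gives
θ = atan2( sin Δλ cos φ₂ , cos φ₁ sin φ₂ − sin φ₁ cos φ₂ cos Δλ ) = atan2(0.3872, 0.7981) = 25.88°.
So the initial bearing is 26°.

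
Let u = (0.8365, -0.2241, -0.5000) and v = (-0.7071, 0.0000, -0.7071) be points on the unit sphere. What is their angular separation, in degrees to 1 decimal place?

103.8°

u·v = -0.2379; |u| = 1.0000, |v| = 1.0000.
cos θ = (u·v)/(|u||v|) = -0.2379, so θ = 103.8°.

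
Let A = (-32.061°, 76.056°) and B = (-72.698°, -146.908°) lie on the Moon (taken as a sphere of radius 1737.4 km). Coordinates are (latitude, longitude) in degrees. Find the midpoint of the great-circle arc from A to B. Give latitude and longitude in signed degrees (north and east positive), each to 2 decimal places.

-65.99°, 93.90°

The central angle between A and B is δ = 1.2426 rad.
With f = 0.5, the slerp weights are sin((1−f)δ)/sin δ = 0.6149 and sin(fδ)/sin δ = 0.6149.
Weighted sum of the unit vectors: (0.6149)·(0.2042,0.8225,-0.5308) + (0.6149)·(-0.2492,-0.1624,-0.9548) = (-0.0276, 0.4059, -0.9135).
Converting back: φ = atan2(z, √(x²+y²)) = -65.99°, λ = atan2(y, x) = 93.90°.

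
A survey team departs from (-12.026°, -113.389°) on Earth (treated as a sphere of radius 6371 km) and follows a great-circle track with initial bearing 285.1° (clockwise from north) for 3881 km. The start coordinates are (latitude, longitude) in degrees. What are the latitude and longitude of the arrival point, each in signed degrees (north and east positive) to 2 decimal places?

Angular distance δ = d/R = 3881/6371 = 0.60917 rad; initial bearing θ = 4.9759 rad.
sin φ₂ = sin φ₁ cos δ + cos φ₁ sin δ cos θ = (-0.2084)(0.8201) + (0.9781)(0.5722)(0.2605) = -0.0251, so φ₂ = -1.44°.
Δλ = atan2(sin θ sin δ cos φ₁, cos δ − sin φ₁ sin φ₂) = atan2(-0.5403, 0.8149) = -33.546°.
λ₂ = -113.389° − 33.546° = -146.93°.

-1.44°, -146.93°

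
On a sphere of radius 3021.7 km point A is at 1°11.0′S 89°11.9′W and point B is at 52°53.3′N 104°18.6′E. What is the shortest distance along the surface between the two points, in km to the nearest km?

6702 km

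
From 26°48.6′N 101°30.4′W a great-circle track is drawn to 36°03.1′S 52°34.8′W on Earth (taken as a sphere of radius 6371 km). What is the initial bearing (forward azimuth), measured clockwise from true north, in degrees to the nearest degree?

Δλ = 48.927° = 0.8539 rad.
y = sin Δλ · cos φ₂ = (0.7539)(0.8085) = 0.6095
x = cos φ₁ sin φ₂ − sin φ₁ cos φ₂ cos Δλ = (0.8925)(-0.5885) − (0.4510)(0.8085)(0.6570) = -0.7648
θ = atan2(y, x) = 141.45°, so the bearing is 141°.

141°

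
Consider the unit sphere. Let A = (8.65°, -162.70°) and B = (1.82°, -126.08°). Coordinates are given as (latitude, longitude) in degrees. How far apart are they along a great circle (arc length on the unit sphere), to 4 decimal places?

0.6471

In radians: φ₁ = 0.1510, φ₂ = 0.0318, Δλ = 36.620° = 0.6391 rad.
Haversine: a = sin²(Δφ/2) + cos φ₁ cos φ₂ sin²(Δλ/2) = 0.0035 + (0.9886)(0.9995)(0.0987) = 0.10107.
Central angle c = 2·arcsin(√a) = 0.64707 rad.
On the unit sphere the arc length equals the central angle: 0.6471.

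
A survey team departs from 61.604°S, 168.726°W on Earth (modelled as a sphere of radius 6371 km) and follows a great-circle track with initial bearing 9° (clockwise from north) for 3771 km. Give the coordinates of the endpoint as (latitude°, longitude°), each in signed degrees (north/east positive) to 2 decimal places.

-27.90°, -163.06°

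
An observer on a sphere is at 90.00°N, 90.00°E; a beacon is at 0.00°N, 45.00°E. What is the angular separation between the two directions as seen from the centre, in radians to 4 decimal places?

1.5708 rad

Let φ₁ = 1.5708 rad, φ₂ = 0.0000 rad, and Δλ = -0.7854 rad.
Haversine: a = sin²(Δφ/2) + cos φ₁ cos φ₂ sin²(Δλ/2) = 0.5000 + (0.0000)(1.0000)(0.1464) = 0.50000.
Central angle c = 2·arcsin(√a) = 1.57080 rad.
So the angular separation is 1.5708 rad.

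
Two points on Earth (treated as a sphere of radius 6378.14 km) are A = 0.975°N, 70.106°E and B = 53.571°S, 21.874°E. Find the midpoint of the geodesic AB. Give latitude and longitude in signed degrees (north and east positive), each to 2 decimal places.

-28.28°, 52.50°

The central angle between A and B is δ = 1.1790 rad.
With f = 0.5, the slerp weights are sin((1−f)δ)/sin δ = 0.6015 and sin(fδ)/sin δ = 0.6015.
Weighted sum of the unit vectors: (0.6015)·(0.3402,0.9402,0.0170) + (0.6015)·(0.5511,0.2212,-0.8046) = (0.5362, 0.6986, -0.4738).
Converting back: φ = atan2(z, √(x²+y²)) = -28.28°, λ = atan2(y, x) = 52.50°.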